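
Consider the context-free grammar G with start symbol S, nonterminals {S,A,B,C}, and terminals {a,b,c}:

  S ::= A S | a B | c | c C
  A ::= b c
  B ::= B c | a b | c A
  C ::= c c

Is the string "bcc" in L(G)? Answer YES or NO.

CNF form of G:
  S -> A S | T1 C | T2 B | c
  A -> T0 T1
  B -> B T1 | T1 A | T2 T0
  C -> T1 T1
  T0 -> b
  T1 -> c
  T2 -> a

CYK fill:
  [0..0]={T0}  "b"  orig:{}
  [1..1]={S,T1}  "c"  orig:{S}
  [2..2]={S,T1}  "c"  orig:{S}
  [0..1]={A}  "bc"
  [1..2]={C}  "cc"
  [0..2]={S}  "bcc"

S ∈ T[0,2] ⇒ YES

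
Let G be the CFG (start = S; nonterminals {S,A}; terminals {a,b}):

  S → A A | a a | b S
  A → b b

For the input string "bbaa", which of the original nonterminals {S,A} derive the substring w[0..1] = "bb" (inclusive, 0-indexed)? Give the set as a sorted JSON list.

CNF form of G:
  S -> A A | T0 S | T1 T1
  A -> T0 T0
  T0 -> b
  T1 -> a

Fill CYK table bottom-up — only the sub-triangle for w[0..1]:
  T[0,0] 'b' = {T0}  orig:{}
  T[1,1] 'b' = {T0}  orig:{}
  T[0,1] 'bb' = {A}

Original NTs in T[0,1] deriving "bb": ["A"]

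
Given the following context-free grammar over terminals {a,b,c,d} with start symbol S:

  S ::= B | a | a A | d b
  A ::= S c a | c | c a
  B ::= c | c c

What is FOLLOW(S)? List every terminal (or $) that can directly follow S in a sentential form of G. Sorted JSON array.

FIRST sets, iterate to fixpoint:
round 1:
  A via A→c: +{c}
  B via B→c: +{c}
  S via S→B: +{c}
  S via S→a: +{a}
  S via S→d b: +{d}
  S: {a,c,d}  A: {c}  B: {c}
round 2:
  A via A→S c a: +{a,d}
  S: {a,c,d}  A: {a,c,d}  B: {c}
round 3: (stable)
  S: {a,c,d}  A: {a,c,d}  B: {c}

FOLLOW iteration:
initialize: $ ∈ FOLLOW(S)
pass 1:
  A→S c a: FOLLOW(S) ⊇ FIRST(c) = {c}; new: +{c}
  S→B: FOLLOW(B) ⊇ FOLLOW(S) ⊇ {$,c}; new: +{$,c}
  S→a A: FOLLOW(A) ⊇ FOLLOW(S) ⊇ {$,c}; new: +{$,c}
  S: {$,c}  A: {$,c}  B: {$,c}
pass 2: done
  S: {$,c}  A: {$,c}  B: {$,c}

FOLLOW(S) = ["$", "c"]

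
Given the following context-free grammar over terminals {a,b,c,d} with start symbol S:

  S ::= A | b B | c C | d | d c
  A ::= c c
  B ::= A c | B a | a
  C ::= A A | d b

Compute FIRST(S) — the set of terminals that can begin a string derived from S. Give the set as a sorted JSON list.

Compute FIRST by fixpoint:
[1]
  A via A→c c: +{c}
  B via B→A c: +{c}
  B via B→a: +{a}
  C via C→A A: +{c}
  C via C→d b: +{d}
  S via S→A: +{c}
  S via S→b B: +{b}
  S via S→d: +{d}
  FIRST(S)={b,c,d}  FIRST(A)={c}  FIRST(B)={a,c}  FIRST(C)={c,d}
[2] (no change)
  FIRST(S)={b,c,d}  FIRST(A)={c}  FIRST(B)={a,c}  FIRST(C)={c,d}

FIRST(S) = ["b", "c", "d"]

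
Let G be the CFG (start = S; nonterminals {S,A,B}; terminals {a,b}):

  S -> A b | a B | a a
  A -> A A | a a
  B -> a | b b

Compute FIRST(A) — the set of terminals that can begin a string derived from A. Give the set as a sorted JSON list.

FIRST iteration:
[1]
  A via A→a a: +{a}
  B via B→a: +{a}
  B via B→b b: +{b}
  S via S→A b: +{a}
  FIRST[S]={a}  FIRST[A]={a}  FIRST[B]={a,b}
[2] (stable)
  FIRST[S]={a}  FIRST[A]={a}  FIRST[B]={a,b}

FIRST(A) = ["a"]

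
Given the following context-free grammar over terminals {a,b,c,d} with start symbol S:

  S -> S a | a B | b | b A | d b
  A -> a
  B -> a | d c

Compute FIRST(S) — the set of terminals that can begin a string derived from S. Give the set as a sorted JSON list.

Compute FIRST by fixpoint:
iter 1:
  A via A→a: +{a}
  B via B→a: +{a}
  B via B→d c: +{d}
  S via S→a B: +{a}
  S via S→b: +{b}
  S via S→d b: +{d}
  FIRST(S)={a,b,d}  FIRST(A)={a}  FIRST(B)={a,d}
iter 2: — fixpoint
  FIRST(S)={a,b,d}  FIRST(A)={a}  FIRST(B)={a,d}

FIRST(S) = ["a", "b", "d"]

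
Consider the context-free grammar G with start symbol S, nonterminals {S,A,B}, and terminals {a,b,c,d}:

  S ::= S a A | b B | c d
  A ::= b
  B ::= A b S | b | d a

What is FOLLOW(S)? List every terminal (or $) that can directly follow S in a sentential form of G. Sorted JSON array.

Compute FIRST by fixpoint:
iter 1:
  A via A→b: +{b}
  B via B→A b S: +{b}
  B via B→d a: +{d}
  S via S→b B: +{b}
  S via S→c d: +{c}
  S: {b,c}  A: {b}  B: {b,d}
iter 2: (no change)
  S: {b,c}  A: {b}  B: {b,d}

FOLLOW sets:
FOLLOW(S) := {$}
[1]
  B→A b S: FOLLOW(A) ⊇ FIRST(b) = {b}; new: +{b}
  S→S a A: FOLLOW(S) ⊇ FIRST(a) = {a}; new: +{a}
  S→S a A: FOLLOW(A) ⊇ FOLLOW(S) ⊇ {$,a}; new: +{$,a}
  S→b B: FOLLOW(B) ⊇ FOLLOW(S) ⊇ {$,a}; new: +{$,a}
  FOLLOW[S]={$,a}  FOLLOW[A]={$,a,b}  FOLLOW[B]={$,a}
[2] done
  FOLLOW[S]={$,a}  FOLLOW[A]={$,a,b}  FOLLOW[B]={$,a}

FOLLOW(S) = ["$", "a"]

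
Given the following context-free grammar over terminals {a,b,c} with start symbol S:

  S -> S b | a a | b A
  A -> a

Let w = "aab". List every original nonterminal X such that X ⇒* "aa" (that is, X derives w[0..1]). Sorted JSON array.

CNF form of G:
  S -> S T0 | T0 A | T1 T1
  A -> a
  T0 -> b
  T1 -> a

CYK table (by increasing span) (cells [i..j] with 0 ≤ i ≤ j ≤ 1 only):
  [0..0]={A,T1}  "a"  orig:{A}
  [1..1]={A,T1}  "a"  orig:{A}
  [0..1]={S}  "aa"

Original NTs in T[0,1] deriving "aa": ["S"]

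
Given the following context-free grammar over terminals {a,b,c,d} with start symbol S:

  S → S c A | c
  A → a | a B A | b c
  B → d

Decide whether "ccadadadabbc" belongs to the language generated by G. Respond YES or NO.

CNF form of G:
  S -> S X4 | c
  A -> T0 X3 | T1 T2 | a
  B -> d
  T0 -> a
  T1 -> b
  T2 -> c
  X3 -> B A
  X4 -> T2 A

Fill CYK table bottom-up:
  T[0,0] 'c' = {S,T2}  orig:{S}
  T[1,1] 'c' = {S,T2}  orig:{S}
  T[2,2] 'a' = {A,T0}  orig:{A}
  T[3,3] 'd' = {B}
  T[4,4] 'a' = {A,T0}  orig:{A}
  T[5,5] 'd' = {B}
  T[6,6] 'a' = {A,T0}  orig:{A}
  T[7,7] 'd' = {B}
  T[8,8] 'a' = {A,T0}  orig:{A}
  T[9,9] 'b' = {T1}  orig:{}
  T[10,10] 'b' = {T1}  orig:{}
  T[11,11] 'c' = {S,T2}  orig:{S}
  T[0,1] 'cc' = ∅
  T[1,2] 'ca' = {X4}  orig:{}
  T[2,3] 'ad' = ∅
  T[3,4] 'da' = {X3}  orig:{}
  T[4,5] 'ad' = ∅
  T[5,6] 'da' = {X3}  orig:{}
  T[6,7] 'ad' = ∅
  T[7,8] 'da' = {X3}  orig:{}
  T[8,9] 'ab' = ∅
  T[9,10] 'bb' = ∅
  T[10,11] 'bc' = {A}
  T[0,2] 'cca' = {S}
  T[1,3] 'cad' = ∅
  T[2,4] 'ada' = {A}
  T[3,5] 'dad' = ∅
  T[4,6] 'ada' = {A}
  T[5,7] 'dad' = ∅
  T[6,8] 'ada' = {A}
  T[7,9] 'dab' = ∅
  T[8,10] 'abb' = ∅
  T[9,11] 'bbc' = ∅
  T[0,3] 'ccad' = ∅
  T[1,4] 'cada' = {X4}  orig:{}
  T[2,5] 'adad' = ∅
  T[3,6] 'dada' = {X3}  orig:{}
  T[4,7] 'adad' = ∅
  T[5,8] 'dada' = {X3}  orig:{}
  T[6,9] 'adab' = ∅
  T[7,10] 'dabb' = ∅
  T[8,11] 'abbc' = ∅
  T[0,4] 'ccada' = {S}
  T[1,5] 'cadad' = ∅
  T[2,6] 'adada' = {A}
  T[3,7] 'dadad' = ∅
  T[4,8] 'adada' = {A}
  T[5,9] 'dadab' = ∅
  T[6,10] 'adabb' = ∅
  T[7,11] 'dabbc' = ∅
  T[0,5] 'ccadad' = ∅
  T[1,6] 'cadada' = {X4}  orig:{}
  T[2,7] 'adadad' = ∅
  T[3,8] 'dadada' = {X3}  orig:{}
  T[4,9] 'adadab' = ∅
  T[5,10] 'dadabb' = ∅
  T[6,11] 'adabbc' = ∅
  T[0,6] 'ccadada' = {S}
  T[1,7] 'cadadad' = ∅
  T[2,8] 'adadada' = {A}
  T[3,9] 'dadadab' = ∅
  T[4,10] 'adadabb' = ∅
  T[5,11] 'dadabbc' = ∅
  T[0,7] 'ccadadad' = ∅
  T[1,8] 'cadadada' = {X4}  orig:{}
  T[2,9] 'adadadab' = ∅
  T[3,10] 'dadadabb' = ∅
  T[4,11] 'adadabbc' = ∅
  T[0,8] 'ccadadada' = {S}
  T[1,9] 'cadadadab' = ∅
  T[2,10] 'adadadabb' = ∅
  T[3,11] 'dadadabbc' = ∅
  T[0,9] 'ccadadadab' = ∅
  T[1,10] 'cadadadabb' = ∅
  T[2,11] 'adadadabbc' = ∅
  T[0,10] 'ccadadadabb' = ∅
  T[1,11] 'cadadadabbc' = ∅
  T[0,11] 'ccadadadabbc' = ∅

S ∉ T[0,11] ⇒ NO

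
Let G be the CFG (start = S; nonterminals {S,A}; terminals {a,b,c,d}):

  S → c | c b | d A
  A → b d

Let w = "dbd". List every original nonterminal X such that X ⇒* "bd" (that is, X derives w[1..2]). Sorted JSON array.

Convert to CNF:
  S -> T1 A | T2 T0 | c
  A -> T0 T1
  T0 -> b
  T1 -> d
  T2 -> c

CYK fill — only the sub-triangle for w[1..2]:
  [1..1]={T0}  "b"  orig:{}
  [2..2]={T1}  "d"  orig:{}
  [1..2]={A}  "bd"

Original NTs in T[1,2] deriving "bd": ["A"]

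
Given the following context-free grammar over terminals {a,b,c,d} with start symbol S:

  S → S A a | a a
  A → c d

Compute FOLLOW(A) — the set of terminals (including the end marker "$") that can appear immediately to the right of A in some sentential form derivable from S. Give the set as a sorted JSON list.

Compute FIRST by fixpoint:
pass 1:
  A via A→c d: +{c}
  S via S→a a: +{a}
  S: {a}  A: {c}
pass 2: — fixpoint
  S: {a}  A: {c}

FOLLOW iteration:
seed FOLLOW(S) with $
iter 1:
  S→S A a: FOLLOW(S) ⊇ FIRST(A) = {c}; new: +{c}
  S→S A a: FOLLOW(A) ⊇ FIRST(a) = {a}; new: +{a}
  FOLLOW[S]={$,c}  FOLLOW[A]={a}
iter 2: (stable)
  FOLLOW[S]={$,c}  FOLLOW[A]={a}

FOLLOW(A) = ["a"]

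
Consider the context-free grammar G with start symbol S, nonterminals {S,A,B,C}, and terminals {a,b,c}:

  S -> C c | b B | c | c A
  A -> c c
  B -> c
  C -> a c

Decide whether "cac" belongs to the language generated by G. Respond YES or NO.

CNF form of G:
  S -> C T0 | T0 A | T2 B | c
  A -> T0 T0
  B -> c
  C -> T1 T0
  T0 -> c
  T1 -> a
  T2 -> b

CYK table (by increasing span):
  T[0,0] 'c' = {B,S,T0}  orig:{B,S}
  T[1,1] 'a' = {T1}  orig:{}
  T[2,2] 'c' = {B,S,T0}  orig:{B,S}
  T[0,1] 'ca' = ∅
  T[1,2] 'ac' = {C}
  T[0,2] 'cac' = ∅

S ∉ T[0,2] ⇒ NO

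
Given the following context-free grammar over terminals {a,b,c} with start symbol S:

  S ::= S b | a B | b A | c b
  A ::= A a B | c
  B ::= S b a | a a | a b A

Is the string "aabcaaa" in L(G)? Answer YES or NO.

CNF form of G:
  S -> S T1 | T0 B | T1 A | T2 T1
  A -> A X3 | c
  B -> S X4 | T0 T0 | T0 X5
  T0 -> a
  T1 -> b
  T2 -> c
  X3 -> T0 B
  X4 -> T1 T0
  X5 -> T1 A

CYK table (by increasing span):
  T[0,0] 'a' = {T0}  orig:{}
  T[1,1] 'a' = {T0}  orig:{}
  T[2,2] 'b' = {T1}  orig:{}
  T[3,3] 'c' = {A,T2}  orig:{A}
  T[4,4] 'a' = {T0}  orig:{}
  T[5,5] 'a' = {T0}  orig:{}
  T[6,6] 'a' = {T0}  orig:{}
  T[0,1] 'aa' = {B}
  T[1,2] 'ab' = ∅
  T[2,3] 'bc' = {S,X5}  orig:{S}
  T[3,4] 'ca' = ∅
  T[4,5] 'aa' = {B}
  T[5,6] 'aa' = {B}
  T[0,2] 'aab' = ∅
  T[1,3] 'abc' = {B}
  T[2,4] 'bca' = ∅
  T[3,5] 'caa' = ∅
  T[4,6] 'aaa' = {S,X3}  orig:{S}
  T[0,3] 'aabc' = {S,X3}  orig:{S}
  T[1,4] 'abca' = ∅
  T[2,5] 'bcaa' = ∅
  T[3,6] 'caaa' = {A}
  T[0,4] 'aabca' = ∅
  T[1,5] 'abcaa' = ∅
  T[2,6] 'bcaaa' = {S,X5}  orig:{S}
  T[0,5] 'aabcaa' = ∅
  T[1,6] 'abcaaa' = {B}
  T[0,6] 'aabcaaa' = {S,X3}  orig:{S}

S ∈ T[0,6] ⇒ YES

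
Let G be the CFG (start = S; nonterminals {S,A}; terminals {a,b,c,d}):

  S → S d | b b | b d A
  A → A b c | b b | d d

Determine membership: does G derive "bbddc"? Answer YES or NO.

Convert to CNF:
  S -> S T2 | T0 T0 | T0 X4
  A -> A X3 | T0 T0 | T2 T2
  T0 -> b
  T1 -> c
  T2 -> d
  X3 -> T0 T1
  X4 -> T2 A

CYK fill:
  cell(0,0) b: {T0}  orig:{}
  cell(1,1) b: {T0}  orig:{}
  cell(2,2) d: {T2}  orig:{}
  cell(3,3) d: {T2}  orig:{}
  cell(4,4) c: {T1}  orig:{}
  cell(0,1) bb: {A,S}
  cell(1,2) bd: ∅
  cell(2,3) dd: {A}
  cell(3,4) dc: ∅
  cell(0,2) bbd: {S}
  cell(1,3) bdd: ∅
  cell(2,4) ddc: ∅
  cell(0,3) bbdd: {S}
  cell(1,4) bddc: ∅
  cell(0,4) bbddc: ∅

S ∉ T[0,4] ⇒ NO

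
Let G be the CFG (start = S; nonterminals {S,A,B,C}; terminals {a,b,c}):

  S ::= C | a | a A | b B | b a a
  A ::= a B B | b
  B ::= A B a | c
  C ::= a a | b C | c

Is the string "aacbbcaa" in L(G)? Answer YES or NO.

CNF form of G:
  S -> T0 A | T0 T0 | T1 B | T1 C | T1 X4 | a | c
  A -> T0 X2 | b
  B -> A X3 | c
  C -> T0 T0 | T1 C | c
  T0 -> a
  T1 -> b
  X2 -> B B
  X3 -> B T0
  X4 -> T0 T0

CYK table (by increasing span):
  [0..0]={S,T0}  "a"  orig:{S}
  [1..1]={S,T0}  "a"  orig:{S}
  [2..2]={B,C,S}  "c"
  [3..3]={A,T1}  "b"  orig:{A}
  [4..4]={A,T1}  "b"  orig:{A}
  [5..5]={B,C,S}  "c"
  [6..6]={S,T0}  "a"  orig:{S}
  [7..7]={S,T0}  "a"  orig:{S}
  [0..1]={C,S,X4}  "aa"  orig:{C,S}
  [1..2]=∅  "ac"
  [2..3]=∅  "cb"
  [3..4]=∅  "bb"
  [4..5]={C,S}  "bc"
  [5..6]={X3}  "ca"  orig:{}
  [6..7]={C,S,X4}  "aa"  orig:{C,S}
  [0..2]=∅  "aac"
  [1..3]=∅  "acb"
  [2..4]=∅  "cbb"
  [3..5]={C,S}  "bbc"
  [4..6]={B}  "bca"
  [5..7]=∅  "caa"
  [0..3]=∅  "aacb"
  [1..4]=∅  "acbb"
  [2..5]=∅  "cbbc"
  [3..6]={S}  "bbca"
  [4..7]={X3}  "bcaa"  orig:{}
  [0..4]=∅  "aacbb"
  [1..5]=∅  "acbbc"
  [2..6]=∅  "cbbca"
  [3..7]={B}  "bbcaa"
  [0..5]=∅  "aacbbc"
  [1..6]=∅  "acbbca"
  [2..7]={X2}  "cbbcaa"  orig:{}
  [0..6]=∅  "aacbbca"
  [1..7]={A}  "acbbcaa"
  [0..7]={S}  "aacbbcaa"

S ∈ T[0,7] ⇒ YES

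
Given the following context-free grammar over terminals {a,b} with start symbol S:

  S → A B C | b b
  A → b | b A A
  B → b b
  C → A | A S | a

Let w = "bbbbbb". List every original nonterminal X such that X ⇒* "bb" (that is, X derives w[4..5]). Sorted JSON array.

Convert to CNF:
  S -> A X3 | T0 T0
  A -> T0 X1 | b
  B -> T0 T0
  C -> A S | T0 X2 | a | b
  T0 -> b
  X1 -> A A
  X2 -> A A
  X3 -> B C

CYK fill, restricted to cells inside w[4..5]:
  [4..4]={A,C,T0}  "b"  orig:{A,C}
  [5..5]={A,C,T0}  "b"  orig:{A,C}
  [4..5]={B,S,X1,X2}  "bb"  orig:{B,S}

Original NTs in T[4,5] deriving "bb": ["B", "S"]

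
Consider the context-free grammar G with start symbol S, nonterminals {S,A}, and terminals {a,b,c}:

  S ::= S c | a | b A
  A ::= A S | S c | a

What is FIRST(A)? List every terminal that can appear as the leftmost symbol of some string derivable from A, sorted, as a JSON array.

FIRST iteration:
pass 1:
  A via A→a: +{a}
  S via S→a: +{a}
  S via S→b A: +{b}
  FIRST[S]={a,b}  FIRST[A]={a}
pass 2:
  A via A→S c: +{b}
  FIRST[S]={a,b}  FIRST[A]={a,b}
pass 3: — fixpoint
  FIRST[S]={a,b}  FIRST[A]={a,b}

FIRST(A) = ["a", "b"]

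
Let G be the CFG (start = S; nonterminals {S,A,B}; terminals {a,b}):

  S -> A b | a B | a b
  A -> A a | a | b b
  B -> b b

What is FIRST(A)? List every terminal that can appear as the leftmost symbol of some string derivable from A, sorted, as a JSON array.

Compute FIRST by fixpoint:
round 1:
  A via A→a: +{a}
  A via A→b b: +{b}
  B via B→b b: +{b}
  S via S→A b: +{a,b}
  S: {a,b}  A: {a,b}  B: {b}
round 2: done
  S: {a,b}  A: {a,b}  B: {b}

FIRST(A) = ["a", "b"]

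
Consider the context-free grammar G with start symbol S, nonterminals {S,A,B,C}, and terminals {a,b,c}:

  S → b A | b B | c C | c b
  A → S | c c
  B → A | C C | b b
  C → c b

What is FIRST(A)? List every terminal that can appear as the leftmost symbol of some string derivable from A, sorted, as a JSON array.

Compute FIRST by fixpoint:
pass 1:
  A via A→c c: +{c}
  B via B→A: +{c}
  B via B→b b: +{b}
  C via C→c b: +{c}
  S via S→b A: +{b}
  S via S→c C: +{c}
  FIRST(S)={b,c}  FIRST(A)={c}  FIRST(B)={b,c}  FIRST(C)={c}
pass 2:
  A via A→S: +{b}
  FIRST(S)={b,c}  FIRST(A)={b,c}  FIRST(B)={b,c}  FIRST(C)={c}
pass 3: — fixpoint
  FIRST(S)={b,c}  FIRST(A)={b,c}  FIRST(B)={b,c}  FIRST(C)={c}

FIRST(A) = ["b", "c"]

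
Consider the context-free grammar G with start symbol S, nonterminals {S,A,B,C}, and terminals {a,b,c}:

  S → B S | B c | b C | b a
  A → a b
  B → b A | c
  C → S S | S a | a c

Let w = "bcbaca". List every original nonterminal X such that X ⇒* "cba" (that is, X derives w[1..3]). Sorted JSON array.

Convert to CNF:
  S -> B S | B T2 | T1 C | T1 T0
  A -> T0 T1
  B -> T1 A | c
  C -> S S | S T0 | T0 T2
  T0 -> a
  T1 -> b
  T2 -> c

CYK table (by increasing span) (cells [i..j] with 1 ≤ i ≤ j ≤ 3 only):
  T[1,1] 'c' = {B,T2}  orig:{B}
  T[2,2] 'b' = {T1}  orig:{}
  T[3,3] 'a' = {T0}  orig:{}
  T[1,2] 'cb' = ∅
  T[2,3] 'ba' = {S}
  T[1,3] 'cba' = {S}

Original NTs in T[1,3] deriving "cba": ["S"]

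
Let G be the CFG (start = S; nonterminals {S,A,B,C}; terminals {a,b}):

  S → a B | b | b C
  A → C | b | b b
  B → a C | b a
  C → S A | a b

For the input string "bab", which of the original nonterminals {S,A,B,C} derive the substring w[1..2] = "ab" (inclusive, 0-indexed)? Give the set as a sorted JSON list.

Convert to CNF:
  S -> T0 B | T1 C | b
  A -> S A | T0 T1 | T1 T1 | b
  B -> T0 C | T1 T0
  C -> S A | T0 T1
  T0 -> a
  T1 -> b

CYK table (by increasing span) — only the sub-triangle for w[1..2]:
  [1..1]={T0}  "a"  orig:{}
  [2..2]={A,S,T1}  "b"  orig:{A,S}
  [1..2]={A,C}  "ab"

Original NTs in T[1,2] deriving "ab": ["A", "C"]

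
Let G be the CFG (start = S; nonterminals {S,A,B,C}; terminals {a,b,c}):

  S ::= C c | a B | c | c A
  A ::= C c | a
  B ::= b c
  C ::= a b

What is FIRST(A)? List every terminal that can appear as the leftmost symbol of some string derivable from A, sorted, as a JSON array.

Compute FIRST by fixpoint:
round 1:
  A via A→a: +{a}
  B via B→b c: +{b}
  C via C→a b: +{a}
  S via S→C c: +{a}
  S via S→c: +{c}
  FIRST(S)={a,c}  FIRST(A)={a}  FIRST(B)={b}  FIRST(C)={a}
round 2: (no change)
  FIRST(S)={a,c}  FIRST(A)={a}  FIRST(B)={b}  FIRST(C)={a}

FIRST(A) = ["a"]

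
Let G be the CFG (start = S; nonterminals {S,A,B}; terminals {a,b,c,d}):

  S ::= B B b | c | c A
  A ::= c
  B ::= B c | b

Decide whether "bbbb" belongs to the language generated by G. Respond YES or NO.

CNF form of G:
  S -> B X2 | T0 A | c
  A -> c
  B -> B T0 | b
  T0 -> c
  T1 -> b
  X2 -> B T1

CYK table (by increasing span):
  cell(0,0) b: {B,T1}  orig:{B}
  cell(1,1) b: {B,T1}  orig:{B}
  cell(2,2) b: {B,T1}  orig:{B}
  cell(3,3) b: {B,T1}  orig:{B}
  cell(0,1) bb: {X2}  orig:{}
  cell(1,2) bb: {X2}  orig:{}
  cell(2,3) bb: {X2}  orig:{}
  cell(0,2) bbb: {S}
  cell(1,3) bbb: {S}
  cell(0,3) bbbb: ∅

S ∉ T[0,3] ⇒ NO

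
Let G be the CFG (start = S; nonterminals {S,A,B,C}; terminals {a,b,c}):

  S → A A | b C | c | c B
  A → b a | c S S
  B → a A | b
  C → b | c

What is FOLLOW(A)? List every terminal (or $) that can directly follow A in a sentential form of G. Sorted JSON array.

FIRST sets, iterate to fixpoint:
pass 1:
  A via A→b a: +{b}
  A via A→c S S: +{c}
  B via B→a A: +{a}
  B via B→b: +{b}
  C via C→b: +{b}
  C via C→c: +{c}
  S via S→A A: +{b,c}
  FIRST(S)={b,c}  FIRST(A)={b,c}  FIRST(B)={a,b}  FIRST(C)={b,c}
pass 2: done
  FIRST(S)={b,c}  FIRST(A)={b,c}  FIRST(B)={a,b}  FIRST(C)={b,c}

FOLLOW sets:
FOLLOW(S) := {$}
[1]
  A→c S S: FOLLOW(S) ⊇ FIRST(S) = {b,c}; new: +{b,c}
  S→A A: FOLLOW(A) ⊇ FIRST(A) = {b,c}; new: +{b,c}
  S→A A: FOLLOW(A) ⊇ FOLLOW(S) ⊇ {$,b,c}; new: +{$}
  S→b C: FOLLOW(C) ⊇ FOLLOW(S) ⊇ {$,b,c}; new: +{$,b,c}
  S→c B: FOLLOW(B) ⊇ FOLLOW(S) ⊇ {$,b,c}; new: +{$,b,c}
  S: {$,b,c}  A: {$,b,c}  B: {$,b,c}  C: {$,b,c}
[2] (no change)
  S: {$,b,c}  A: {$,b,c}  B: {$,b,c}  C: {$,b,c}

FOLLOW(A) = ["$", "b", "c"]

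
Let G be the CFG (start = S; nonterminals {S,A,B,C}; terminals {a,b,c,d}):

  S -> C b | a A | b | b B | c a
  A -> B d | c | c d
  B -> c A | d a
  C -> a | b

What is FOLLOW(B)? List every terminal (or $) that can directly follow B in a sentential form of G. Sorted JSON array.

FIRST sets, iterate to fixpoint:
iter 1:
  A via A→c: +{c}
  B via B→c A: +{c}
  B via B→d a: +{d}
  C via C→a: +{a}
  C via C→b: +{b}
  S via S→C b: +{a,b}
  S via S→c a: +{c}
  FIRST(S)={a,b,c}  FIRST(A)={c}  FIRST(B)={c,d}  FIRST(C)={a,b}
iter 2:
  A via A→B d: +{d}
  FIRST(S)={a,b,c}  FIRST(A)={c,d}  FIRST(B)={c,d}  FIRST(C)={a,b}
iter 3: done
  FIRST(S)={a,b,c}  FIRST(A)={c,d}  FIRST(B)={c,d}  FIRST(C)={a,b}

FOLLOW iteration:
initialize: $ ∈ FOLLOW(S)
iter 1:
  A→B d: FOLLOW(B) ⊇ FIRST(d) = {d}; new: +{d}
  B→c A: FOLLOW(A) ⊇ FOLLOW(B) ⊇ {d}; new: +{d}
  S→C b: FOLLOW(C) ⊇ FIRST(b) = {b}; new: +{b}
  S→a A: FOLLOW(A) ⊇ FOLLOW(S) ⊇ {$}; new: +{$}
  S→b B: FOLLOW(B) ⊇ FOLLOW(S) ⊇ {$}; new: +{$}
  S: {$}  A: {$,d}  B: {$,d}  C: {b}
iter 2: — fixpoint
  S: {$}  A: {$,d}  B: {$,d}  C: {b}

FOLLOW(B) = ["$", "d"]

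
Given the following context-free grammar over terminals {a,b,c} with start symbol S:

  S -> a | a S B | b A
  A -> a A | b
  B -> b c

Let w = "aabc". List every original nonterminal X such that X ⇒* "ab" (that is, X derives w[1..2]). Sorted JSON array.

Convert to CNF:
  S -> T0 X3 | T1 A | a
  A -> T0 A | b
  B -> T1 T2
  T0 -> a
  T1 -> b
  T2 -> c
  X3 -> S B

CYK table (by increasing span), restricted to cells inside w[1..2]:
  cell(1,1) a: {S,T0}  orig:{S}
  cell(2,2) b: {A,T1}  orig:{A}
  cell(1,2) ab: {A}

Original NTs in T[1,2] deriving "ab": ["A"]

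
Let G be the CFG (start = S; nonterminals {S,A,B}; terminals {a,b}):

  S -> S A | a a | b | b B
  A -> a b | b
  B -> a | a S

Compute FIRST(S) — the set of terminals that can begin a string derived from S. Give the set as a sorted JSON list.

Compute FIRST by fixpoint:
iter 1:
  A via A→a b: +{a}
  A via A→b: +{b}
  B via B→a: +{a}
  S via S→a a: +{a}
  S via S→b: +{b}
  S: {a,b}  A: {a,b}  B: {a}
iter 2: — fixpoint
  S: {a,b}  A: {a,b}  B: {a}

FIRST(S) = ["a", "b"]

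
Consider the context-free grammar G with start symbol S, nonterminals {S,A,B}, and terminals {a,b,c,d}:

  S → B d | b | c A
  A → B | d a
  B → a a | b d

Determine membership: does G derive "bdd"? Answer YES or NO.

Convert to CNF:
  S -> B T2 | T3 A | b
  A -> T0 T0 | T1 T2 | T2 T0
  B -> T0 T0 | T1 T2
  T0 -> a
  T1 -> b
  T2 -> d
  T3 -> c

Fill CYK table bottom-up:
  [0..0]={S,T1}  "b"  orig:{S}
  [1..1]={T2}  "d"  orig:{}
  [2..2]={T2}  "d"  orig:{}
  [0..1]={A,B}  "bd"
  [1..2]=∅  "dd"
  [0..2]={S}  "bdd"

S ∈ T[0,2] ⇒ YES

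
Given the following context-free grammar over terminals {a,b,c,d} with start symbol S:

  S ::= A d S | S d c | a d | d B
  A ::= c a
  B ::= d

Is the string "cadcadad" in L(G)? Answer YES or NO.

Convert to CNF:
  S -> A X3 | S X4 | T1 T2 | T2 B
  A -> T0 T1
  B -> d
  T0 -> c
  T1 -> a
  T2 -> d
  X3 -> T2 S
  X4 -> T2 T0

Fill CYK table bottom-up:
  cell(0,0) c: {T0}  orig:{}
  cell(1,1) a: {T1}  orig:{}
  cell(2,2) d: {B,T2}  orig:{B}
  cell(3,3) c: {T0}  orig:{}
  cell(4,4) a: {T1}  orig:{}
  cell(5,5) d: {B,T2}  orig:{B}
  cell(6,6) a: {T1}  orig:{}
  cell(7,7) d: {B,T2}  orig:{B}
  cell(0,1) ca: {A}
  cell(1,2) ad: {S}
  cell(2,3) dc: {X4}  orig:{}
  cell(3,4) ca: {A}
  cell(4,5) ad: {S}
  cell(5,6) da: ∅
  cell(6,7) ad: {S}
  cell(0,2) cad: ∅
  cell(1,3) adc: ∅
  cell(2,4) dca: ∅
  cell(3,5) cad: ∅
  cell(4,6) ada: ∅
  cell(5,7) dad: {X3}  orig:{}
  cell(0,3) cadc: ∅
  cell(1,4) adca: ∅
  cell(2,5) dcad: ∅
  cell(3,6) cada: ∅
  cell(4,7) adad: ∅
  cell(0,4) cadca: ∅
  cell(1,5) adcad: ∅
  cell(2,6) dcada: ∅
  cell(3,7) cadad: {S}
  cell(0,5) cadcad: ∅
  cell(1,6) adcada: ∅
  cell(2,7) dcadad: {X3}  orig:{}
  cell(0,6) cadcada: ∅
  cell(1,7) adcadad: ∅
  cell(0,7) cadcadad: {S}

S ∈ T[0,7] ⇒ YES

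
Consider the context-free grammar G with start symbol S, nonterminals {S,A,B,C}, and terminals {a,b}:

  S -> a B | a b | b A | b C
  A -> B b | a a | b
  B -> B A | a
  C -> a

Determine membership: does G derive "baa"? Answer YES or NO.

CNF form of G:
  S -> T0 A | T0 C | T1 B | T1 T0
  A -> B T0 | T1 T1 | b
  B -> B A | a
  C -> a
  T0 -> b
  T1 -> a

CYK table (by increasing span):
  T[0,0] 'b' = {A,T0}  orig:{A}
  T[1,1] 'a' = {B,C,T1}  orig:{B,C}
  T[2,2] 'a' = {B,C,T1}  orig:{B,C}
  T[0,1] 'ba' = {S}
  T[1,2] 'aa' = {A,S}
  T[0,2] 'baa' = {S}

S ∈ T[0,2] ⇒ YES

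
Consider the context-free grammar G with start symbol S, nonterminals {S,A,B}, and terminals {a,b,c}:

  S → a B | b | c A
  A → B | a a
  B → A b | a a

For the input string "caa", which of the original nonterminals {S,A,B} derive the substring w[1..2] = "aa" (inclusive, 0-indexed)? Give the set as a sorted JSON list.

CNF form of G:
  S -> T1 B | T2 A | b
  A -> A T0 | T1 T1
  B -> A T0 | T1 T1
  T0 -> b
  T1 -> a
  T2 -> c

CYK fill — only the sub-triangle for w[1..2]:
  [1..1]={T1}  "a"  orig:{}
  [2..2]={T1}  "a"  orig:{}
  [1..2]={A,B}  "aa"

Original NTs in T[1,2] deriving "aa": ["A", "B"]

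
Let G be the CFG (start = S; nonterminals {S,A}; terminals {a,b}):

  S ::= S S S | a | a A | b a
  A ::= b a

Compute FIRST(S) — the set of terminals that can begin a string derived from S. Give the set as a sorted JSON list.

FIRST sets, iterate to fixpoint:
[1]
  A via A→b a: +{b}
  S via S→a: +{a}
  S via S→b a: +{b}
  S: {a,b}  A: {b}
[2] (stable)
  S: {a,b}  A: {b}

FIRST(S) = ["a", "b"]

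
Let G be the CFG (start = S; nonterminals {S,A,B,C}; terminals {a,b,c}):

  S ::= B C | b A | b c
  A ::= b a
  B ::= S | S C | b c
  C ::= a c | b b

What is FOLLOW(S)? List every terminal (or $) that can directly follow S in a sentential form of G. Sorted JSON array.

FIRST iteration:
pass 1:
  A via A→b a: +{b}
  B via B→b c: +{b}
  C via C→a c: +{a}
  C via C→b b: +{b}
  S via S→B C: +{b}
  FIRST[S]={b}  FIRST[A]={b}  FIRST[B]={b}  FIRST[C]={a,b}
pass 2: (no change)
  FIRST[S]={b}  FIRST[A]={b}  FIRST[B]={b}  FIRST[C]={a,b}

FOLLOW sets:
seed FOLLOW(S) with $
pass 1:
  B→S C: FOLLOW(S) ⊇ FIRST(C) = {a,b}; new: +{a,b}
  S→B C: FOLLOW(B) ⊇ FIRST(C) = {a,b}; new: +{a,b}
  S→B C: FOLLOW(C) ⊇ FOLLOW(S) ⊇ {$,a,b}; new: +{$,a,b}
  S→b A: FOLLOW(A) ⊇ FOLLOW(S) ⊇ {$,a,b}; new: +{$,a,b}
  S: {$,a,b}  A: {$,a,b}  B: {a,b}  C: {$,a,b}
pass 2: (no change)
  S: {$,a,b}  A: {$,a,b}  B: {a,b}  C: {$,a,b}

FOLLOW(S) = ["$", "a", "b"]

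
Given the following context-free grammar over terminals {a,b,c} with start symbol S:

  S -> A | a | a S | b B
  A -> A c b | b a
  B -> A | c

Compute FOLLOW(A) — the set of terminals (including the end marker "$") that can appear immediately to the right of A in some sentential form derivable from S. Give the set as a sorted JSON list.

FIRST iteration:
[1]
  A via A→b a: +{b}
  B via B→A: +{b}
  B via B→c: +{c}
  S via S→A: +{b}
  S via S→a: +{a}
  S: {a,b}  A: {b}  B: {b,c}
[2] done
  S: {a,b}  A: {b}  B: {b,c}

Compute FOLLOW by fixpoint:
FOLLOW(S) := {$}
pass 1:
  A→A c b: FOLLOW(A) ⊇ FIRST(c) = {c}; new: +{c}
  S→A: FOLLOW(A) ⊇ FOLLOW(S) ⊇ {$}; new: +{$}
  S→b B: FOLLOW(B) ⊇ FOLLOW(S) ⊇ {$}; new: +{$}
  FOLLOW[S]={$}  FOLLOW[A]={$,c}  FOLLOW[B]={$}
pass 2: (stable)
  FOLLOW[S]={$}  FOLLOW[A]={$,c}  FOLLOW[B]={$}

FOLLOW(A) = ["$", "c"]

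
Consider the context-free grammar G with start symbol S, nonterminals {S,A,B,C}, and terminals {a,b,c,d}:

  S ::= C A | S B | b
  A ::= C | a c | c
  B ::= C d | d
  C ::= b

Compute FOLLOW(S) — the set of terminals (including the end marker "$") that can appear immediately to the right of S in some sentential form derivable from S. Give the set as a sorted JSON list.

FIRST iteration:
[1]
  A via A→a c: +{a}
  A via A→c: +{c}
  B via B→d: +{d}
  C via C→b: +{b}
  S via S→C A: +{b}
  FIRST(S)={b}  FIRST(A)={a,c}  FIRST(B)={d}  FIRST(C)={b}
[2]
  A via A→C: +{b}
  B via B→C d: +{b}
  FIRST(S)={b}  FIRST(A)={a,b,c}  FIRST(B)={b,d}  FIRST(C)={b}
[3] — fixpoint
  FIRST(S)={b}  FIRST(A)={a,b,c}  FIRST(B)={b,d}  FIRST(C)={b}

FOLLOW sets:
initialize: $ ∈ FOLLOW(S)
pass 1:
  B→C d: FOLLOW(C) ⊇ FIRST(d) = {d}; new: +{d}
  S→C A: FOLLOW(C) ⊇ FIRST(A) = {a,b,c}; new: +{a,b,c}
  S→C A: FOLLOW(A) ⊇ FOLLOW(S) ⊇ {$}; new: +{$}
  S→S B: FOLLOW(S) ⊇ FIRST(B) = {b,d}; new: +{b,d}
  S→S B: FOLLOW(B) ⊇ FOLLOW(S) ⊇ {$,b,d}; new: +{$,b,d}
  FOLLOW(S)={$,b,d}  FOLLOW(A)={$}  FOLLOW(B)={$,b,d}  FOLLOW(C)={a,b,c,d}
pass 2:
  A→C: FOLLOW(C) ⊇ FOLLOW(A) ⊇ {$}; new: +{$}
  S→C A: FOLLOW(A) ⊇ FOLLOW(S) ⊇ {$,b,d}; new: +{b,d}
  FOLLOW(S)={$,b,d}  FOLLOW(A)={$,b,d}  FOLLOW(B)={$,b,d}  FOLLOW(C)={$,a,b,c,d}
pass 3: (no change)
  FOLLOW(S)={$,b,d}  FOLLOW(A)={$,b,d}  FOLLOW(B)={$,b,d}  FOLLOW(C)={$,a,b,c,d}

FOLLOW(S) = ["$", "b", "d"]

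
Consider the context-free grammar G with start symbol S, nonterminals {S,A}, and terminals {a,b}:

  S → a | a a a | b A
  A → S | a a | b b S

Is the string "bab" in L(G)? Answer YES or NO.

Convert to CNF:
  S -> T0 X4 | T1 A | a
  A -> T0 T0 | T0 X2 | T1 A | T1 X3 | a
  T0 -> a
  T1 -> b
  X2 -> T0 T0
  X3 -> T1 S
  X4 -> T0 T0

CYK table (by increasing span):
  cell(0,0) b: {T1}  orig:{}
  cell(1,1) a: {A,S,T0}  orig:{A,S}
  cell(2,2) b: {T1}  orig:{}
  cell(0,1) ba: {A,S,X3}  orig:{A,S}
  cell(1,2) ab: ∅
  cell(0,2) bab: ∅

S ∉ T[0,2] ⇒ NO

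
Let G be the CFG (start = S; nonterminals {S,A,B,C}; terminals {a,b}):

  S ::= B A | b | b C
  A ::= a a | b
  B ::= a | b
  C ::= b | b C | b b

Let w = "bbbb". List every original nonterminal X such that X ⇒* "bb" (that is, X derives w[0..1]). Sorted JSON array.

CNF form of G:
  S -> B A | T1 C | b
  A -> T0 T0 | b
  B -> a | b
  C -> T1 C | T1 T1 | b
  T0 -> a
  T1 -> b

CYK table (by increasing span) (cells [i..j] with 0 ≤ i ≤ j ≤ 1 only):
  T[0,0] 'b' = {A,B,C,S,T1}  orig:{A,B,C,S}
  T[1,1] 'b' = {A,B,C,S,T1}  orig:{A,B,C,S}
  T[0,1] 'bb' = {C,S}

Original NTs in T[0,1] deriving "bb": ["C", "S"]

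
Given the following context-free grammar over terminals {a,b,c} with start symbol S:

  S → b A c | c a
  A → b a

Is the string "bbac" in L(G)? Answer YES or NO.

CNF form of G:
  S -> T0 X3 | T2 T1
  A -> T0 T1
  T0 -> b
  T1 -> a
  T2 -> c
  X3 -> A T2

Fill CYK table bottom-up:
  T[0,0] 'b' = {T0}  orig:{}
  T[1,1] 'b' = {T0}  orig:{}
  T[2,2] 'a' = {T1}  orig:{}
  T[3,3] 'c' = {T2}  orig:{}
  T[0,1] 'bb' = ∅
  T[1,2] 'ba' = {A}
  T[2,3] 'ac' = ∅
  T[0,2] 'bba' = ∅
  T[1,3] 'bac' = {X3}  orig:{}
  T[0,3] 'bbac' = {S}

S ∈ T[0,3] ⇒ YES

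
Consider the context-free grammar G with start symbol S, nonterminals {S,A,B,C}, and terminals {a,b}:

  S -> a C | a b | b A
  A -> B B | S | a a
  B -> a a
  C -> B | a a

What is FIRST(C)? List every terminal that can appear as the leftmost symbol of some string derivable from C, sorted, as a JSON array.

FIRST sets, iterate to fixpoint:
round 1:
  A via A→a a: +{a}
  B via B→a a: +{a}
  C via C→B: +{a}
  S via S→a C: +{a}
  S via S→b A: +{b}
  FIRST(S)={a,b}  FIRST(A)={a}  FIRST(B)={a}  FIRST(C)={a}
round 2:
  A via A→S: +{b}
  FIRST(S)={a,b}  FIRST(A)={a,b}  FIRST(B)={a}  FIRST(C)={a}
round 3: (no change)
  FIRST(S)={a,b}  FIRST(A)={a,b}  FIRST(B)={a}  FIRST(C)={a}

FIRST(C) = ["a"]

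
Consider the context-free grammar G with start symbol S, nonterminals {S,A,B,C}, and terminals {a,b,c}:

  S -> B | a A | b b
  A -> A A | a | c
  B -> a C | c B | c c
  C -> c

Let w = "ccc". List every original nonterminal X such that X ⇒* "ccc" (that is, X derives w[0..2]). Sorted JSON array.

CNF form of G:
  S -> T0 A | T0 C | T1 B | T1 T1 | T2 T2
  A -> A A | a | c
  B -> T0 C | T1 B | T1 T1
  C -> c
  T0 -> a
  T1 -> c
  T2 -> b

CYK fill, restricted to cells inside w[0..2]:
  T[0,0] 'c' = {A,C,T1}  orig:{A,C}
  T[1,1] 'c' = {A,C,T1}  orig:{A,C}
  T[2,2] 'c' = {A,C,T1}  orig:{A,C}
  T[0,1] 'cc' = {A,B,S}
  T[1,2] 'cc' = {A,B,S}
  T[0,2] 'ccc' = {A,B,S}

Original NTs in T[0,2] deriving "ccc": ["A", "B", "S"]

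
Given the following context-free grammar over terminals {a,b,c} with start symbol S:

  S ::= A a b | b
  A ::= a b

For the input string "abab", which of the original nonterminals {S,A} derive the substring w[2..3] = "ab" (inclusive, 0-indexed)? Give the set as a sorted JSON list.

Convert to CNF:
  S -> A X2 | b
  A -> T0 T1
  T0 -> a
  T1 -> b
  X2 -> T0 T1

CYK table (by increasing span) (cells [i..j] with 2 ≤ i ≤ j ≤ 3 only):
  cell(2,2) a: {T0}  orig:{}
  cell(3,3) b: {S,T1}  orig:{S}
  cell(2,3) ab: {A,X2}  orig:{A}

Original NTs in T[2,3] deriving "ab": ["A"]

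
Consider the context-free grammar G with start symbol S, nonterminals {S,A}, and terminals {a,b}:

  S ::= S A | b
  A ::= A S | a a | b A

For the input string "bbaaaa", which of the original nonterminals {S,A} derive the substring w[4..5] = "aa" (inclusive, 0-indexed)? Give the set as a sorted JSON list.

CNF form of G:
  S -> S A | b
  A -> A S | T0 T0 | T1 A
  T0 -> a
  T1 -> b

CYK table (by increasing span), restricted to cells inside w[4..5]:
  cell(4,4) a: {T0}  orig:{}
  cell(5,5) a: {T0}  orig:{}
  cell(4,5) aa: {A}

Original NTs in T[4,5] deriving "aa": ["A"]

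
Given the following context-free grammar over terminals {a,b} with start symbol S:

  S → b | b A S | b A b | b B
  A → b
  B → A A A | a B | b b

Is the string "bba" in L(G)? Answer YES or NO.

CNF form of G:
  S -> T1 B | T1 X3 | T1 X4 | b
  A -> b
  B -> A X2 | T0 B | T1 T1
  T0 -> a
  T1 -> b
  X2 -> A A
  X3 -> A S
  X4 -> A T1

CYK fill:
  cell(0,0) b: {A,S,T1}  orig:{A,S}
  cell(1,1) b: {A,S,T1}  orig:{A,S}
  cell(2,2) a: {T0}  orig:{}
  cell(0,1) bb: {B,X2,X3,X4}  orig:{B}
  cell(1,2) ba: ∅
  cell(0,2) bba: ∅

S ∉ T[0,2] ⇒ NO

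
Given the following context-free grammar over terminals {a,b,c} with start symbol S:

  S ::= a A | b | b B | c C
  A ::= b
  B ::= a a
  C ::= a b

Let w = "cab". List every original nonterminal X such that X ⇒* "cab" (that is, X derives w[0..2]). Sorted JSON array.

CNF form of G:
  S -> T0 A | T1 B | T2 C | b
  A -> b
  B -> T0 T0
  C -> T0 T1
  T0 -> a
  T1 -> b
  T2 -> c

CYK fill — only the sub-triangle for w[0..2]:
  [0..0]={T2}  "c"  orig:{}
  [1..1]={T0}  "a"  orig:{}
  [2..2]={A,S,T1}  "b"  orig:{A,S}
  [0..1]=∅  "ca"
  [1..2]={C,S}  "ab"
  [0..2]={S}  "cab"

Original NTs in T[0,2] deriving "cab": ["S"]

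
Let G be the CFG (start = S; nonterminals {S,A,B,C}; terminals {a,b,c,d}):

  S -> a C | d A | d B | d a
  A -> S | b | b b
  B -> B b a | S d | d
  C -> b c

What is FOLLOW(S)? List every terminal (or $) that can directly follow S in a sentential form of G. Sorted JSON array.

FIRST iteration:
round 1:
  A via A→b: +{b}
  B via B→d: +{d}
  C via C→b c: +{b}
  S via S→a C: +{a}
  S via S→d A: +{d}
  S: {a,d}  A: {b}  B: {d}  C: {b}
round 2:
  A via A→S: +{a,d}
  B via B→S d: +{a}
  S: {a,d}  A: {a,b,d}  B: {a,d}  C: {b}
round 3: (no change)
  S: {a,d}  A: {a,b,d}  B: {a,d}  C: {b}

FOLLOW sets:
initialize: $ ∈ FOLLOW(S)
pass 1:
  B→B b a: FOLLOW(B) ⊇ FIRST(b) = {b}; new: +{b}
  B→S d: FOLLOW(S) ⊇ FIRST(d) = {d}; new: +{d}
  S→a C: FOLLOW(C) ⊇ FOLLOW(S) ⊇ {$,d}; new: +{$,d}
  S→d A: FOLLOW(A) ⊇ FOLLOW(S) ⊇ {$,d}; new: +{$,d}
  S→d B: FOLLOW(B) ⊇ FOLLOW(S) ⊇ {$,d}; new: +{$,d}
  FOLLOW(S)={$,d}  FOLLOW(A)={$,d}  FOLLOW(B)={$,b,d}  FOLLOW(C)={$,d}
pass 2: done
  FOLLOW(S)={$,d}  FOLLOW(A)={$,d}  FOLLOW(B)={$,b,d}  FOLLOW(C)={$,d}

FOLLOW(S) = ["$", "d"]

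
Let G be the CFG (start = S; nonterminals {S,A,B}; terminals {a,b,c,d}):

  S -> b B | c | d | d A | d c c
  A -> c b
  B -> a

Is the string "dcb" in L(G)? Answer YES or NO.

CNF form of G:
  S -> T1 B | T2 A | T2 X3 | c | d
  A -> T0 T1
  B -> a
  T0 -> c
  T1 -> b
  T2 -> d
  X3 -> T0 T0

Fill CYK table bottom-up:
  [0..0]={S,T2}  "d"  orig:{S}
  [1..1]={S,T0}  "c"  orig:{S}
  [2..2]={T1}  "b"  orig:{}
  [0..1]=∅  "dc"
  [1..2]={A}  "cb"
  [0..2]={S}  "dcb"

S ∈ T[0,2] ⇒ YES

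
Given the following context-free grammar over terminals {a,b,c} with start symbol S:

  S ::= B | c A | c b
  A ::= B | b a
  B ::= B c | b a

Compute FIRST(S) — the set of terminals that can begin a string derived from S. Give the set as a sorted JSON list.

FIRST sets, iterate to fixpoint:
iter 1:
  A via A→b a: +{b}
  B via B→b a: +{b}
  S via S→B: +{b}
  S via S→c A: +{c}
  S: {b,c}  A: {b}  B: {b}
iter 2: done
  S: {b,c}  A: {b}  B: {b}

FIRST(S) = ["b", "c"]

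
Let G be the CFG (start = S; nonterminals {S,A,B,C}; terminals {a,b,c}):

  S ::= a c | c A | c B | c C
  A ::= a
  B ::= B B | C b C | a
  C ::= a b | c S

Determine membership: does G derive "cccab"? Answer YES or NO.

Convert to CNF:
  S -> T1 T2 | T2 A | T2 B | T2 C
  A -> a
  B -> B B | C X3 | a
  C -> T1 T0 | T2 S
  T0 -> b
  T1 -> a
  T2 -> c
  X3 -> T0 C

CYK table (by increasing span):
  [0..0]={T2}  "c"  orig:{}
  [1..1]={T2}  "c"  orig:{}
  [2..2]={T2}  "c"  orig:{}
  [3..3]={A,B,T1}  "a"  orig:{A,B}
  [4..4]={T0}  "b"  orig:{}
  [0..1]=∅  "cc"
  [1..2]=∅  "cc"
  [2..3]={S}  "ca"
  [3..4]={C}  "ab"
  [0..2]=∅  "ccc"
  [1..3]={C}  "cca"
  [2..4]={S}  "cab"
  [0..3]={S}  "ccca"
  [1..4]={C}  "ccab"
  [0..4]={S}  "cccab"

S ∈ T[0,4] ⇒ YES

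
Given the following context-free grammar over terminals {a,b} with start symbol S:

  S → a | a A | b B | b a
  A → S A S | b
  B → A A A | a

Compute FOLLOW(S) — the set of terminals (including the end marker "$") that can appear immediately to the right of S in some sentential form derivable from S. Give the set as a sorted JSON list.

Compute FIRST by fixpoint:
iter 1:
  A via A→b: +{b}
  B via B→A A A: +{b}
  B via B→a: +{a}
  S via S→a: +{a}
  S via S→b B: +{b}
  S: {a,b}  A: {b}  B: {a,b}
iter 2:
  A via A→S A S: +{a}
  S: {a,b}  A: {a,b}  B: {a,b}
iter 3: (stable)
  S: {a,b}  A: {a,b}  B: {a,b}

FOLLOW sets:
seed FOLLOW(S) with $
round 1:
  A→S A S: FOLLOW(S) ⊇ FIRST(A) = {a,b}; new: +{a,b}
  A→S A S: FOLLOW(A) ⊇ FIRST(S) = {a,b}; new: +{a,b}
  S→a A: FOLLOW(A) ⊇ FOLLOW(S) ⊇ {$,a,b}; new: +{$}
  S→b B: FOLLOW(B) ⊇ FOLLOW(S) ⊇ {$,a,b}; new: +{$,a,b}
  FOLLOW(S)={$,a,b}  FOLLOW(A)={$,a,b}  FOLLOW(B)={$,a,b}
round 2: done
  FOLLOW(S)={$,a,b}  FOLLOW(A)={$,a,b}  FOLLOW(B)={$,a,b}

FOLLOW(S) = ["$", "a", "b"]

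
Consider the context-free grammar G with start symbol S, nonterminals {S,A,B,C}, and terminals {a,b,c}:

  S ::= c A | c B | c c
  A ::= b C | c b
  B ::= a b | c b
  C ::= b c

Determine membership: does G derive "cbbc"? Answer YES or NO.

CNF form of G:
  S -> T1 A | T1 B | T1 T1
  A -> T0 C | T1 T0
  B -> T1 T0 | T2 T0
  C -> T0 T1
  T0 -> b
  T1 -> c
  T2 -> a

Fill CYK table bottom-up:
  cell(0,0) c: {T1}  orig:{}
  cell(1,1) b: {T0}  orig:{}
  cell(2,2) b: {T0}  orig:{}
  cell(3,3) c: {T1}  orig:{}
  cell(0,1) cb: {A,B}
  cell(1,2) bb: ∅
  cell(2,3) bc: {C}
  cell(0,2) cbb: ∅
  cell(1,3) bbc: {A}
  cell(0,3) cbbc: {S}

S ∈ T[0,3] ⇒ YES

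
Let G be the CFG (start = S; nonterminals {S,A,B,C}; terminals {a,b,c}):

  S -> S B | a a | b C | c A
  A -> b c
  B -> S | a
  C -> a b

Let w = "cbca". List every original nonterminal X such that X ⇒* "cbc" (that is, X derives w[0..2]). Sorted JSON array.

CNF form of G:
  S -> S B | T0 C | T1 A | T2 T2
  A -> T0 T1
  B -> S B | T0 C | T1 A | T2 T2 | a
  C -> T2 T0
  T0 -> b
  T1 -> c
  T2 -> a

CYK table (by increasing span), restricted to cells inside w[0..2]:
  [0..0]={T1}  "c"  orig:{}
  [1..1]={T0}  "b"  orig:{}
  [2..2]={T1}  "c"  orig:{}
  [0..1]=∅  "cb"
  [1..2]={A}  "bc"
  [0..2]={B,S}  "cbc"

Original NTs in T[0,2] deriving "cbc": ["B", "S"]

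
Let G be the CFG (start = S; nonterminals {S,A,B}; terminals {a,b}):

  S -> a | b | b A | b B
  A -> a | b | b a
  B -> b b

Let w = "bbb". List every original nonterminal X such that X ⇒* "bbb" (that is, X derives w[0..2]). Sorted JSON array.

Convert to CNF:
  S -> T0 A | T0 B | a | b
  A -> T0 T1 | a | b
  B -> T0 T0
  T0 -> b
  T1 -> a

Fill CYK table bottom-up, restricted to cells inside w[0..2]:
  T[0,0] 'b' = {A,S,T0}  orig:{A,S}
  T[1,1] 'b' = {A,S,T0}  orig:{A,S}
  T[2,2] 'b' = {A,S,T0}  orig:{A,S}
  T[0,1] 'bb' = {B,S}
  T[1,2] 'bb' = {B,S}
  T[0,2] 'bbb' = {S}

Original NTs in T[0,2] deriving "bbb": ["S"]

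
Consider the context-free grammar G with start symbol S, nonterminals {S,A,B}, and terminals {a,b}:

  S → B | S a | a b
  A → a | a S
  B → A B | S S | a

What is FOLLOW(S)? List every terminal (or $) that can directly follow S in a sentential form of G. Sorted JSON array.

Compute FIRST by fixpoint:
[1]
  A via A→a: +{a}
  B via B→A B: +{a}
  S via S→B: +{a}
  FIRST[S]={a}  FIRST[A]={a}  FIRST[B]={a}
[2] (stable)
  FIRST[S]={a}  FIRST[A]={a}  FIRST[B]={a}

FOLLOW sets:
seed FOLLOW(S) with $
[1]
  B→A B: FOLLOW(A) ⊇ FIRST(B) = {a}; new: +{a}
  B→S S: FOLLOW(S) ⊇ FIRST(S) = {a}; new: +{a}
  S→B: FOLLOW(B) ⊇ FOLLOW(S) ⊇ {$,a}; new: +{$,a}
  FOLLOW(S)={$,a}  FOLLOW(A)={a}  FOLLOW(B)={$,a}
[2] (stable)
  FOLLOW(S)={$,a}  FOLLOW(A)={a}  FOLLOW(B)={$,a}

FOLLOW(S) = ["$", "a"]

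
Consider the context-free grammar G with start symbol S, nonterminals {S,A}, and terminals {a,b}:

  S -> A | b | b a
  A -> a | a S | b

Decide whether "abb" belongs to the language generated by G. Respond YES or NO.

Convert to CNF:
  S -> T0 S | T1 T0 | a | b
  A -> T0 S | a | b
  T0 -> a
  T1 -> b

CYK fill:
  T[0,0] 'a' = {A,S,T0}  orig:{A,S}
  T[1,1] 'b' = {A,S,T1}  orig:{A,S}
  T[2,2] 'b' = {A,S,T1}  orig:{A,S}
  T[0,1] 'ab' = {A,S}
  T[1,2] 'bb' = ∅
  T[0,2] 'abb' = ∅

S ∉ T[0,2] ⇒ NO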